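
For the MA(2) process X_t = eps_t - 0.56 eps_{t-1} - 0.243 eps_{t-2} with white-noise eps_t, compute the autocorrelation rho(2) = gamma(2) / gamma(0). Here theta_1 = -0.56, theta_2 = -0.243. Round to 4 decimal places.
\rho(2) = -0.1770

For an MA(q) process with theta_0 = 1, the autocovariance is
  gamma(k) = sigma^2 * sum_{i=0..q-k} theta_i * theta_{i+k},
and rho(k) = gamma(k) / gamma(0). Sigma^2 cancels.
  numerator   = (1)*(-0.243) = -0.243.
  denominator = (1)^2 + (-0.56)^2 + (-0.243)^2 = 1.372649.
  rho(2) = -0.243 / 1.372649 = -0.1770.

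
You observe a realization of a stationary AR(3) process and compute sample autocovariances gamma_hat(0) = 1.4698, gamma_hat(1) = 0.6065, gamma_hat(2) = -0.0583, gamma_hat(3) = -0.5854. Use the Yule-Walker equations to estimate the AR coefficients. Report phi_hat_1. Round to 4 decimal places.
\hat\phi_{1} = 0.4280

The Yule-Walker equations for an AR(p) process read, in matrix form,
  Gamma_p phi = r_p,   with   (Gamma_p)_{ij} = gamma(|i - j|),
                       (r_p)_i = gamma(i),   i,j = 1..p.
Substitute the sample gammas (Toeplitz matrix and right-hand side of size 3):
  Gamma_p = [[1.4698, 0.6065, -0.0583], [0.6065, 1.4698, 0.6065], [-0.0583, 0.6065, 1.4698]]
  r_p     = [0.6065, -0.0583, -0.5854]
Written out (R1..R3):
  (R1) 1.4698 phi_1 + 0.6065 phi_2 - 0.0583 phi_3 = 0.6065
  (R2) 0.6065 phi_1 + 1.4698 phi_2 + 0.6065 phi_3 = -0.0583
  (R3) -0.0583 phi_1 + 0.6065 phi_2 + 1.4698 phi_3 = -0.5854
Gaussian elimination:
  R2 <- R2 - (0.6065/1.4698) R1 = R2 - (0.412641) R1:  1.219533 phi_2 + 0.630557 phi_3 = -0.308567
  R3 <- R3 - (-0.0583/1.4698) R1 = R3 - (-0.039665) R1:  0.630557 phi_2 + 1.467488 phi_3 = -0.561343
  R3 <- R3 - (0.630557/1.219533) R2 = R3 - (0.517048) R2:  1.141459 phi_3 = -0.401799
Back-substitution:
  phi_hat_3 = -0.401799 / 1.141459 = -0.352005
  phi_hat_2 = (-0.308567 - (0.630557)(-0.352005)) / 1.219533 = -0.071017
  phi_hat_1 = (0.6065 - (0.6065)(-0.071017) - (-0.0583)(-0.352005)) / 1.4698 = 0.427983
So phi_hat = [0.4280, -0.0710, -0.3520].
Therefore phi_hat_1 = 0.4280.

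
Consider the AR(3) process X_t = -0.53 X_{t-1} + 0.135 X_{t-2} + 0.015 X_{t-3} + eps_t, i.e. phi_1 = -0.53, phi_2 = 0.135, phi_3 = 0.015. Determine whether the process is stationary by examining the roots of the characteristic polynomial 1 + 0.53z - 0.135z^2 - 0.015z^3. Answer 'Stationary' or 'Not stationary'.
\text{Stationary}

The AR(p) characteristic polynomial is P(z) = 1 + 0.53z - 0.135z^2 - 0.015z^3.
Stationarity requires all roots to lie outside the unit circle, i.e. |z| > 1 for every root.
Degree 3: look for a simple real root z0 first, then factor out (1 - z/z0) and solve the remaining quadratic.
Testing z0 = 4: P(4) = 1 + (0.53)(4) + (-0.135)(4)^2 + (-0.015)(4)^3
  = 1 + (2.12) + (-2.16) + (-0.96) = 0.  So z_0 = 4 is a root, |z_0| = 4.
Divide out the factor (1 - 0.25 z) = (1 - z/z0) (since 1/z0 = 0.25):
  P(z) = (1 - 0.25 z)(1 + (0.78) z + (0.06) z^2)
  [check: z-coef 0.78 - (0.25) = 0.53; z^2-coef 0.06 - (0.25)(0.78) = -0.135; z^3-coef -(0.25)(0.06) = -0.015.]
Remaining roots from the quadratic factor 1 + (0.78) z + (0.06) z^2:
  Set 1 + (0.78) z + (0.06) z^2 = 0, i.e. a z^2 + b z + c = 0 with a = 0.06, b = 0.78, c = 1.
  Discriminant D = b^2 - 4ac = (0.78)^2 - 4*(0.06)*1 = 0.6084 - (0.24) = 0.3684.
  D >= 0, so the roots are real: z = (-b +/- sqrt(D)) / (2a) = (-0.78 +/- 0.60696) / (0.12).
    z_1 = (-0.78 + 0.60696) / (0.12) = -1.442,   |z_1| = 1.442.
    z_2 = (-0.78 - 0.60696) / (0.12) = -11.558,   |z_2| = 11.558.
Moduli of all roots: 4.0000, 1.4420, 11.5580.
All moduli strictly greater than 1? Yes.
Verdict: Stationary.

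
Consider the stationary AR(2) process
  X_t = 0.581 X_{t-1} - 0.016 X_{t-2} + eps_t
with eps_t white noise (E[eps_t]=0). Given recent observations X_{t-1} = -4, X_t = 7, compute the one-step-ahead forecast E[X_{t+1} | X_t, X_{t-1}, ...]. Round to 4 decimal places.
E[X_{t+1} \mid \mathcal F_t] = 4.1310

For an AR(p) model X_t = c + sum_i phi_i X_{t-i} + eps_t, the
one-step-ahead conditional mean is
  E[X_{t+1} | X_t, ...] = c + sum_i phi_i X_{t+1-i}.
Substitute known values:
  E[X_{t+1} | ...] = (0.581) * (7) + (-0.016) * (-4)
                   = 4.1310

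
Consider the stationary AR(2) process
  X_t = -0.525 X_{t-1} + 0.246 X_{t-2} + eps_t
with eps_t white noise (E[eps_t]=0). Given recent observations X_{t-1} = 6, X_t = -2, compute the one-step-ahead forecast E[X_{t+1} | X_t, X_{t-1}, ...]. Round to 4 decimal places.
E[X_{t+1} \mid \mathcal F_t] = 2.5260

For an AR(p) model X_t = c + sum_i phi_i X_{t-i} + eps_t, the
one-step-ahead conditional mean is
  E[X_{t+1} | X_t, ...] = c + sum_i phi_i X_{t+1-i}.
Substitute known values:
  E[X_{t+1} | ...] = (-0.525) * (-2) + (0.246) * (6)
                   = 2.5260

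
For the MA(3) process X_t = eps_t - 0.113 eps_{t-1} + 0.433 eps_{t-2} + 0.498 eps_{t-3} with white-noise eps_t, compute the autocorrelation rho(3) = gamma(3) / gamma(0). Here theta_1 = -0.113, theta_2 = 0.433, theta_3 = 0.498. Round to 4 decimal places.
\rho(3) = 0.3439

For an MA(q) process with theta_0 = 1, the autocovariance is
  gamma(k) = sigma^2 * sum_{i=0..q-k} theta_i * theta_{i+k},
and rho(k) = gamma(k) / gamma(0). Sigma^2 cancels.
  numerator   = (1)*(0.498) = 0.498.
  denominator = (1)^2 + (-0.113)^2 + (0.433)^2 + (0.498)^2 = 1.448262.
  rho(3) = 0.498 / 1.448262 = 0.3439.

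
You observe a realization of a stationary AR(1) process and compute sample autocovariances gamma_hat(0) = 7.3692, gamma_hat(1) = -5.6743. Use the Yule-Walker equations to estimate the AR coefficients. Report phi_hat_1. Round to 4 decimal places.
\hat\phi_{1} = -0.7700

The Yule-Walker equations for an AR(p) process read, in matrix form,
  Gamma_p phi = r_p,   with   (Gamma_p)_{ij} = gamma(|i - j|),
                       (r_p)_i = gamma(i),   i,j = 1..p.
Substitute the sample gammas (Toeplitz matrix and right-hand side of size 1):
  Gamma_p = [[7.3692]]
  r_p     = [-5.6743]
With p = 1 this is the single equation gamma(0) phi_1 = gamma(1):
  phi_hat_1 = gamma(1) / gamma(0) = -5.6743 / 7.3692 = -0.7700.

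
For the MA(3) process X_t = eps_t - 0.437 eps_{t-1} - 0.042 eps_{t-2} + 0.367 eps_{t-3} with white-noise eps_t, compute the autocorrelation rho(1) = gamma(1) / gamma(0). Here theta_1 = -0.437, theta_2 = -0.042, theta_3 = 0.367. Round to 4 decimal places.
\rho(1) = -0.3270

For an MA(q) process with theta_0 = 1, the autocovariance is
  gamma(k) = sigma^2 * sum_{i=0..q-k} theta_i * theta_{i+k},
and rho(k) = gamma(k) / gamma(0). Sigma^2 cancels.
  numerator   = (1)*(-0.437) + (-0.437)*(-0.042) + (-0.042)*(0.367) = -0.43406.
  denominator = (1)^2 + (-0.437)^2 + (-0.042)^2 + (0.367)^2 = 1.327422.
  rho(1) = -0.43406 / 1.327422 = -0.3270.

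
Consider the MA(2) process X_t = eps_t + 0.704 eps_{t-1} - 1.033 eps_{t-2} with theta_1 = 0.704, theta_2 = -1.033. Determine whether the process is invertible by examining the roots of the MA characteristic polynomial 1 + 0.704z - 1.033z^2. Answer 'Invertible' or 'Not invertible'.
\text{Not invertible}

The MA(q) characteristic polynomial is P(z) = 1 + 0.704z - 1.033z^2.
Invertibility requires all roots to lie outside the unit circle, i.e. |z| > 1 for every root.
Set 1 + (0.704) z + (-1.033) z^2 = 0, i.e. a z^2 + b z + c = 0 with a = -1.033, b = 0.704, c = 1.
Discriminant D = b^2 - 4ac = (0.704)^2 - 4*(-1.033)*1 = 0.495616 - (-4.132) = 4.627616.
D >= 0, so the roots are real: z = (-b +/- sqrt(D)) / (2a) = (-0.704 +/- 2.151189) / (-2.066).
  z_1 = (-0.704 + 2.151189) / (-2.066) = -0.7005,   |z_1| = 0.7005.
  z_2 = (-0.704 - 2.151189) / (-2.066) = 1.382,   |z_2| = 1.382.
Moduli of all roots: 0.7005, 1.3820.
All moduli strictly greater than 1? No.
Verdict: Not invertible.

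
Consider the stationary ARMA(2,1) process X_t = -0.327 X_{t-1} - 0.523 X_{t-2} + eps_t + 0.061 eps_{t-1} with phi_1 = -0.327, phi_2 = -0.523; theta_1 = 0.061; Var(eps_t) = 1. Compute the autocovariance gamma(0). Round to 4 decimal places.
\gamma(0) = 1.4106

Multiply the model equation by X_{t-k} and take expectations. With theta_0 = psi_0 = 1 and psi_j the MA(infinity) weights, this gives
  gamma(k) - sum_i phi_i gamma(k-i) = c_k,
  c_k = sigma^2 * sum_{j=k..q} theta_j psi_{j-k}   (c_k = 0 for k > q),
using gamma(-m) = gamma(m).
psi-weights needed (psi_j = theta_j + sum_i phi_i psi_{j-i}):
  psi_1 = theta_1 + phi_1 = 0.061 + (-0.327) = -0.266
Right-hand sides:
  c_0 = sigma^2 (1 + theta_1 psi_1) = 1 * (1 + (0.061)(-0.266)) = 1 * 0.983774 = 0.983774
  c_1 = sigma^2 theta_1 = 1 * (0.061) = 0.061
  c_2 = 0
Equations for k = 0, 1, 2 (AR order 2, c_2 = 0):
  (E0) gamma(0) = phi_1 gamma(1) + phi_2 gamma(2) + c_0
  (E1) gamma(1) = phi_1 gamma(0) + phi_2 gamma(1) + c_1
  (E2) gamma(2) = phi_1 gamma(1) + phi_2 gamma(0)
From (E1): gamma(1) = A gamma(0) + B with
  A = phi_1 / (1 - phi_2) = -0.327 / 1.523 = -0.214708,   B = c_1 / (1 - phi_2) = 0.061 / 1.523 = 0.040053.
Insert (E2) into (E0): gamma(0) (1 - phi_2^2) = phi_1 (1 + phi_2) gamma(1) + c_0.
  phi_1 (1 + phi_2) = (-0.327)(0.477) = -0.155979,   1 - phi_2^2 = 0.726471.
Replace gamma(1) by A gamma(0) + B and collect gamma(0):
  gamma(0) [0.726471 - (-0.155979)(-0.214708)] = (-0.155979)(0.040053) + 0.983774
  gamma(0) * 0.692981 = 0.977527
  gamma(0) = 0.977527 / 0.692981 = 1.410611.
Therefore gamma(0) = 1.4106 (to 4 decimal places).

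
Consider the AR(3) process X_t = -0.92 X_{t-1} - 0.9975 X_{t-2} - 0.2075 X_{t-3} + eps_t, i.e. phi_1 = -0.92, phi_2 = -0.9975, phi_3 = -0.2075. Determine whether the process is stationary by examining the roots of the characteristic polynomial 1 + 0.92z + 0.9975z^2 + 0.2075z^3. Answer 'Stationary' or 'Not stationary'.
\text{Stationary}

The AR(p) characteristic polynomial is P(z) = 1 + 0.92z + 0.9975z^2 + 0.2075z^3.
Stationarity requires all roots to lie outside the unit circle, i.e. |z| > 1 for every root.
Degree 3: look for a simple real root z0 first, then factor out (1 - z/z0) and solve the remaining quadratic.
Testing z0 = -4: P(-4) = 1 + (0.92)(-4) + (0.9975)(-4)^2 + (0.2075)(-4)^3
  = 1 + (-3.68) + (15.96) + (-13.28) = 0.  So z_0 = -4 is a root, |z_0| = 4.
Divide out the factor (1 + 0.25 z) = (1 - z/z0) (since 1/z0 = -0.25):
  P(z) = (1 + 0.25 z)(1 + (0.67) z + (0.83) z^2)
  [check: z-coef 0.67 - (-0.25) = 0.92; z^2-coef 0.83 - (-0.25)(0.67) = 0.9975; z^3-coef -(-0.25)(0.83) = 0.2075.]
Remaining roots from the quadratic factor 1 + (0.67) z + (0.83) z^2:
  Set 1 + (0.67) z + (0.83) z^2 = 0, i.e. a z^2 + b z + c = 0 with a = 0.83, b = 0.67, c = 1.
  Discriminant D = b^2 - 4ac = (0.67)^2 - 4*(0.83)*1 = 0.4489 - (3.32) = -2.8711.
  D < 0, so the roots are the complex-conjugate pair z = (-b +/- i sqrt(-D)) / (2a) = -0.4036 +/- 1.0207i.
  For a conjugate pair |z|^2 = z * conj(z) = (product of roots) = c/a = 1/(0.83) = 1.204819, so |z| = sqrt(1.204819) = 1.0976 for both roots.
Moduli of all roots: 4.0000, 1.0976, 1.0976.
All moduli strictly greater than 1? Yes.
Verdict: Stationary.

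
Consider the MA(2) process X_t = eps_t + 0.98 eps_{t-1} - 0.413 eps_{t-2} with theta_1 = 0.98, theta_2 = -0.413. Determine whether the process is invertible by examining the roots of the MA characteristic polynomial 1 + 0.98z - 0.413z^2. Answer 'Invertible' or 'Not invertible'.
\text{Not invertible}

The MA(q) characteristic polynomial is P(z) = 1 + 0.98z - 0.413z^2.
Invertibility requires all roots to lie outside the unit circle, i.e. |z| > 1 for every root.
Set 1 + (0.98) z + (-0.413) z^2 = 0, i.e. a z^2 + b z + c = 0 with a = -0.413, b = 0.98, c = 1.
Discriminant D = b^2 - 4ac = (0.98)^2 - 4*(-0.413)*1 = 0.9604 - (-1.652) = 2.6124.
D >= 0, so the roots are real: z = (-b +/- sqrt(D)) / (2a) = (-0.98 +/- 1.616292) / (-0.826).
  z_1 = (-0.98 + 1.616292) / (-0.826) = -0.7703,   |z_1| = 0.7703.
  z_2 = (-0.98 - 1.616292) / (-0.826) = 3.1432,   |z_2| = 3.1432.
Moduli of all roots: 0.7703, 3.1432.
All moduli strictly greater than 1? No.
Verdict: Not invertible.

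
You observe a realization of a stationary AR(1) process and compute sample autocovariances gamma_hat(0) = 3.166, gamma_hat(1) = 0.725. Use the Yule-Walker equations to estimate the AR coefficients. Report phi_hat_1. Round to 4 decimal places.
\hat\phi_{1} = 0.2290

The Yule-Walker equations for an AR(p) process read, in matrix form,
  Gamma_p phi = r_p,   with   (Gamma_p)_{ij} = gamma(|i - j|),
                       (r_p)_i = gamma(i),   i,j = 1..p.
Substitute the sample gammas (Toeplitz matrix and right-hand side of size 1):
  Gamma_p = [[3.166]]
  r_p     = [0.725]
With p = 1 this is the single equation gamma(0) phi_1 = gamma(1):
  phi_hat_1 = gamma(1) / gamma(0) = 0.725 / 3.166 = 0.2290.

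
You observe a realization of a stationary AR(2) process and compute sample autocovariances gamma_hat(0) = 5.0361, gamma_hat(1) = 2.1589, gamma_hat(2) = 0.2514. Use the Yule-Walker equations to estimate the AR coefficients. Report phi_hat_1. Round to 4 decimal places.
\hat\phi_{1} = 0.4990

The Yule-Walker equations for an AR(p) process read, in matrix form,
  Gamma_p phi = r_p,   with   (Gamma_p)_{ij} = gamma(|i - j|),
                       (r_p)_i = gamma(i),   i,j = 1..p.
Substitute the sample gammas (Toeplitz matrix and right-hand side of size 2):
  Gamma_p = [[5.0361, 2.1589], [2.1589, 5.0361]]
  r_p     = [2.1589, 0.2514]
Written out:
  5.0361 phi_1 + 2.1589 phi_2 = 2.1589
  2.1589 phi_1 + 5.0361 phi_2 = 0.2514
Solve by Cramer's rule:
  det = gamma(0)^2 - gamma(1)^2 = (5.0361)^2 - (2.1589)^2 = 25.36230321 - 4.66084921 = 20.701454
  phi_hat_1 = [gamma(1) gamma(0) - gamma(1) gamma(2)] / det = [(2.1589)(5.0361) - (2.1589)(0.2514)] / 20.701454 = 10.32968883 / 20.701454 = 0.499
  phi_hat_2 = [gamma(0) gamma(2) - gamma(1)^2] / det = [(5.0361)(0.2514) - (2.1589)^2] / 20.701454 = -3.39477367 / 20.701454 = -0.164
So phi_hat = [0.4990, -0.1640].
Therefore phi_hat_1 = 0.4990.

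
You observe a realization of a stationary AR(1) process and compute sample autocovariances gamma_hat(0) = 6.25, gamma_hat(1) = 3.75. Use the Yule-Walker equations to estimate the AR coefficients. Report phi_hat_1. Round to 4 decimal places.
\hat\phi_{1} = 0.6000

The Yule-Walker equations for an AR(p) process read, in matrix form,
  Gamma_p phi = r_p,   with   (Gamma_p)_{ij} = gamma(|i - j|),
                       (r_p)_i = gamma(i),   i,j = 1..p.
Substitute the sample gammas (Toeplitz matrix and right-hand side of size 1):
  Gamma_p = [[6.25]]
  r_p     = [3.75]
With p = 1 this is the single equation gamma(0) phi_1 = gamma(1):
  phi_hat_1 = gamma(1) / gamma(0) = 3.75 / 6.25 = 0.6000.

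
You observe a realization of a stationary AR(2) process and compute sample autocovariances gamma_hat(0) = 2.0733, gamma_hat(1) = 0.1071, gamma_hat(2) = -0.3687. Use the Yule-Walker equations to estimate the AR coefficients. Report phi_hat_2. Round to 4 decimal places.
\hat\phi_{2} = -0.1810

The Yule-Walker equations for an AR(p) process read, in matrix form,
  Gamma_p phi = r_p,   with   (Gamma_p)_{ij} = gamma(|i - j|),
                       (r_p)_i = gamma(i),   i,j = 1..p.
Substitute the sample gammas (Toeplitz matrix and right-hand side of size 2):
  Gamma_p = [[2.0733, 0.1071], [0.1071, 2.0733]]
  r_p     = [0.1071, -0.3687]
Written out:
  2.0733 phi_1 + 0.1071 phi_2 = 0.1071
  0.1071 phi_1 + 2.0733 phi_2 = -0.3687
Solve by Cramer's rule:
  det = gamma(0)^2 - gamma(1)^2 = (2.0733)^2 - (0.1071)^2 = 4.29857289 - 0.01147041 = 4.28710248
  phi_hat_1 = [gamma(1) gamma(0) - gamma(1) gamma(2)] / det = [(0.1071)(2.0733) - (0.1071)(-0.3687)] / 4.28710248 = 0.2615382 / 4.28710248 = 0.061
  phi_hat_2 = [gamma(0) gamma(2) - gamma(1)^2] / det = [(2.0733)(-0.3687) - (0.1071)^2] / 4.28710248 = -0.77589612 / 4.28710248 = -0.181
So phi_hat = [0.0610, -0.1810].
Therefore phi_hat_2 = -0.1810.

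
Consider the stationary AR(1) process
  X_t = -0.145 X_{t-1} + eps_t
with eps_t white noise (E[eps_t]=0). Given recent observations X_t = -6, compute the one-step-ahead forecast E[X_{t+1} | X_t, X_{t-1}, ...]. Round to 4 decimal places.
E[X_{t+1} \mid \mathcal F_t] = 0.8700

For an AR(p) model X_t = c + sum_i phi_i X_{t-i} + eps_t, the
one-step-ahead conditional mean is
  E[X_{t+1} | X_t, ...] = c + sum_i phi_i X_{t+1-i}.
Substitute known values:
  E[X_{t+1} | ...] = (-0.145) * (-6)
                   = 0.8700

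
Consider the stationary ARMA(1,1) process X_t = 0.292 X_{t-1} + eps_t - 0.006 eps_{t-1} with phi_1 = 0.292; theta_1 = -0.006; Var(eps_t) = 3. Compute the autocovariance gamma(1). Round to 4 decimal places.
\gamma(1) = 0.9363

Multiply the model equation by X_{t-k} and take expectations. With theta_0 = psi_0 = 1 and psi_j the MA(infinity) weights, this gives
  gamma(k) - sum_i phi_i gamma(k-i) = c_k,
  c_k = sigma^2 * sum_{j=k..q} theta_j psi_{j-k}   (c_k = 0 for k > q),
using gamma(-m) = gamma(m).
psi-weights needed (psi_j = theta_j + sum_i phi_i psi_{j-i}):
  psi_1 = theta_1 + phi_1 = -0.006 + (0.292) = 0.286
Right-hand sides:
  c_0 = sigma^2 (1 + theta_1 psi_1) = 3 * (1 + (-0.006)(0.286)) = 3 * 0.998284 = 2.994852
  c_1 = sigma^2 theta_1 = 3 * (-0.006) = -0.018
  c_2 = 0
Equations for k = 0 and k = 1 (AR order 1):
  gamma(0) = phi_1 gamma(1) + c_0
  gamma(1) = phi_1 gamma(0) + c_1
Substituting the second into the first: gamma(0) (1 - phi_1^2) = c_0 + phi_1 c_1, so
  gamma(0) = (c_0 + phi_1 c_1) / (1 - phi_1^2) = (2.994852 + (0.292)(-0.018)) / (1 - (0.292)^2) = 2.989596 / 0.914736 = 3.268261.
  gamma(1) = phi_1 gamma(0) + c_1 = (0.292)(3.268261) + (-0.018) = 0.936332.
Therefore gamma(1) = 0.9363 (to 4 decimal places).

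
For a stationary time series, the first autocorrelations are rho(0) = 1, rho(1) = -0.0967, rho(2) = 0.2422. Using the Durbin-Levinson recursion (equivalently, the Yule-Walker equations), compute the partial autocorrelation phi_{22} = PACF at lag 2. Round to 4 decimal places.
\phi_{22} = 0.2350

The PACF at lag k is phi_{kk}, the last component of the solution
to the Yule-Walker system G_k phi = r_k where
  (G_k)_{ij} = rho(|i - j|), (r_k)_i = rho(i), i,j = 1..k.
Equivalently, Durbin-Levinson gives phi_{kk} iteratively:
  phi_{11} = rho(1)
  phi_{kk} = [rho(k) - sum_{j=1..k-1} phi_{k-1,j} rho(k-j)]
            / [1 - sum_{j=1..k-1} phi_{k-1,j} rho(j)],
  phi_{k,j} = phi_{k-1,j} - phi_{kk} phi_{k-1,k-j},  j = 1..k-1.
Step k = 1:
  phi_11 = rho(1) = -0.0967.
Step k = 2:
  phi_22 = [rho(2) - phi_11 rho(1)] / [1 - phi_11 rho(1)] = [0.2422 - (-0.0967)(-0.0967)] / [1 - (-0.0967)(-0.0967)]
         = 0.23284911 / 0.99064911 = 0.235.
Therefore phi_{22} = 0.2350.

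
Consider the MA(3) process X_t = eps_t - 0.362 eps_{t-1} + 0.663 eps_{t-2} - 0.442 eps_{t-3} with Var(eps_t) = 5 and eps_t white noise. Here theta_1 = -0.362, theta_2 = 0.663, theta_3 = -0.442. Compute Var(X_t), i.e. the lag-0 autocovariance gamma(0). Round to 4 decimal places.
\gamma(0) = 8.8299

For an MA(q) process X_t = eps_t + sum_i theta_i eps_{t-i} with
Var(eps_t) = sigma^2, the variance is
  gamma(0) = sigma^2 * (1 + sum_i theta_i^2).
  sum_i theta_i^2 = (-0.362)^2 + (0.663)^2 + (-0.442)^2 = 0.131044 + 0.439569 + 0.195364 = 0.765977.
  gamma(0) = 5 * (1 + 0.765977) = 5 * 1.765977 = 8.829885, which rounds to 8.8299.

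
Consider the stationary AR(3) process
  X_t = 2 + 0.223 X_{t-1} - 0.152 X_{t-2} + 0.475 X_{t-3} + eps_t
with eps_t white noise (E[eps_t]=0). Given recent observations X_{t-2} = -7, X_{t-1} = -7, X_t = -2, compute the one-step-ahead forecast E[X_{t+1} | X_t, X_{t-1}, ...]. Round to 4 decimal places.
E[X_{t+1} \mid \mathcal F_t] = -0.7070

For an AR(p) model X_t = c + sum_i phi_i X_{t-i} + eps_t, the
one-step-ahead conditional mean is
  E[X_{t+1} | X_t, ...] = c + sum_i phi_i X_{t+1-i}.
Substitute known values:
  E[X_{t+1} | ...] = 2 + (0.223) * (-2) + (-0.152) * (-7) + (0.475) * (-7)
                   = -0.7070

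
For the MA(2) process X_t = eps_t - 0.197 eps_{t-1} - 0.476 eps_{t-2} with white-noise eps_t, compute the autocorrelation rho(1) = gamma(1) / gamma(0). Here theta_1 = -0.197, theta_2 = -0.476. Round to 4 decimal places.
\rho(1) = -0.0816

For an MA(q) process with theta_0 = 1, the autocovariance is
  gamma(k) = sigma^2 * sum_{i=0..q-k} theta_i * theta_{i+k},
and rho(k) = gamma(k) / gamma(0). Sigma^2 cancels.
  numerator   = (1)*(-0.197) + (-0.197)*(-0.476) = -0.103228.
  denominator = (1)^2 + (-0.197)^2 + (-0.476)^2 = 1.265385.
  rho(1) = -0.103228 / 1.265385 = -0.0816.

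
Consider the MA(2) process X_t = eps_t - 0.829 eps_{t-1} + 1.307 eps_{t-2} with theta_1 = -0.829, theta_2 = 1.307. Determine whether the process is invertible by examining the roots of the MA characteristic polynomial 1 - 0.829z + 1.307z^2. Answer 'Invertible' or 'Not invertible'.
\text{Not invertible}

The MA(q) characteristic polynomial is P(z) = 1 - 0.829z + 1.307z^2.
Invertibility requires all roots to lie outside the unit circle, i.e. |z| > 1 for every root.
Set 1 + (-0.829) z + (1.307) z^2 = 0, i.e. a z^2 + b z + c = 0 with a = 1.307, b = -0.829, c = 1.
Discriminant D = b^2 - 4ac = (-0.829)^2 - 4*(1.307)*1 = 0.687241 - (5.228) = -4.540759.
D < 0, so the roots are the complex-conjugate pair z = (-b +/- i sqrt(-D)) / (2a) = 0.3171 +/- 0.8152i.
For a conjugate pair |z|^2 = z * conj(z) = (product of roots) = c/a = 1/(1.307) = 0.765111, so |z| = sqrt(0.765111) = 0.8747 for both roots.
Moduli of all roots: 0.8747, 0.8747.
All moduli strictly greater than 1? No.
Verdict: Not invertible.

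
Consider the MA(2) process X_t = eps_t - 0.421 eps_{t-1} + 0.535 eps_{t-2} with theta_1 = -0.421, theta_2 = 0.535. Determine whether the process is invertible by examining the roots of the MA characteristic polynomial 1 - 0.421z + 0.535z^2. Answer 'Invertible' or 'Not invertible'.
\text{Invertible}

The MA(q) characteristic polynomial is P(z) = 1 - 0.421z + 0.535z^2.
Invertibility requires all roots to lie outside the unit circle, i.e. |z| > 1 for every root.
Set 1 + (-0.421) z + (0.535) z^2 = 0, i.e. a z^2 + b z + c = 0 with a = 0.535, b = -0.421, c = 1.
Discriminant D = b^2 - 4ac = (-0.421)^2 - 4*(0.535)*1 = 0.177241 - (2.14) = -1.962759.
D < 0, so the roots are the complex-conjugate pair z = (-b +/- i sqrt(-D)) / (2a) = 0.3935 +/- 1.3093i.
For a conjugate pair |z|^2 = z * conj(z) = (product of roots) = c/a = 1/(0.535) = 1.869159, so |z| = sqrt(1.869159) = 1.3672 for both roots.
Moduli of all roots: 1.3672, 1.3672.
All moduli strictly greater than 1? Yes.
Verdict: Invertible.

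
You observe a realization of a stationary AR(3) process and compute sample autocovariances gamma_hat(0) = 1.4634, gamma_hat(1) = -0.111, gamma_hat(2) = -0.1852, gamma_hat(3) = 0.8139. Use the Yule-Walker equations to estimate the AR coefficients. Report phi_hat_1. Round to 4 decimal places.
\hat\phi_{1} = -0.0130

The Yule-Walker equations for an AR(p) process read, in matrix form,
  Gamma_p phi = r_p,   with   (Gamma_p)_{ij} = gamma(|i - j|),
                       (r_p)_i = gamma(i),   i,j = 1..p.
Substitute the sample gammas (Toeplitz matrix and right-hand side of size 3):
  Gamma_p = [[1.4634, -0.111, -0.1852], [-0.111, 1.4634, -0.111], [-0.1852, -0.111, 1.4634]]
  r_p     = [-0.111, -0.1852, 0.8139]
Written out (R1..R3):
  (R1) 1.4634 phi_1 - 0.111 phi_2 - 0.1852 phi_3 = -0.111
  (R2) -0.111 phi_1 + 1.4634 phi_2 - 0.111 phi_3 = -0.1852
  (R3) -0.1852 phi_1 - 0.111 phi_2 + 1.4634 phi_3 = 0.8139
Gaussian elimination:
  R2 <- R2 - (-0.111/1.4634) R1 = R2 - (-0.075851) R1:  1.454981 phi_2 - 0.125048 phi_3 = -0.193619
  R3 <- R3 - (-0.1852/1.4634) R1 = R3 - (-0.126555) R1:  -0.125048 phi_2 + 1.439962 phi_3 = 0.799852
  R3 <- R3 - (-0.125048/1.454981) R2 = R3 - (-0.085944) R2:  1.429215 phi_3 = 0.783212
Back-substitution:
  phi_hat_3 = 0.783212 / 1.429215 = 0.548001
  phi_hat_2 = (-0.193619 - (-0.125048)(0.548001)) / 1.454981 = -0.085976
  phi_hat_1 = (-0.111 - (-0.111)(-0.085976) - (-0.1852)(0.548001)) / 1.4634 = -0.01302
So phi_hat = [-0.0130, -0.0860, 0.5480].
Therefore phi_hat_1 = -0.0130.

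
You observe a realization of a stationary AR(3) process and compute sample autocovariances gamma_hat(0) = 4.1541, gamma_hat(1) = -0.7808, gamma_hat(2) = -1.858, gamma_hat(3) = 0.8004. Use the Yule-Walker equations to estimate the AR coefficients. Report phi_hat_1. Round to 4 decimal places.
\hat\phi_{1} = -0.3010

The Yule-Walker equations for an AR(p) process read, in matrix form,
  Gamma_p phi = r_p,   with   (Gamma_p)_{ij} = gamma(|i - j|),
                       (r_p)_i = gamma(i),   i,j = 1..p.
Substitute the sample gammas (Toeplitz matrix and right-hand side of size 3):
  Gamma_p = [[4.1541, -0.7808, -1.858], [-0.7808, 4.1541, -0.7808], [-1.858, -0.7808, 4.1541]]
  r_p     = [-0.7808, -1.858, 0.8004]
Written out (R1..R3):
  (R1) 4.1541 phi_1 - 0.7808 phi_2 - 1.858 phi_3 = -0.7808
  (R2) -0.7808 phi_1 + 4.1541 phi_2 - 0.7808 phi_3 = -1.858
  (R3) -1.858 phi_1 - 0.7808 phi_2 + 4.1541 phi_3 = 0.8004
Gaussian elimination:
  R2 <- R2 - (-0.7808/4.1541) R1 = R2 - (-0.187959) R1:  4.007342 phi_2 - 1.130028 phi_3 = -2.004758
  R3 <- R3 - (-1.858/4.1541) R1 = R3 - (-0.447269) R1:  -1.130028 phi_2 + 3.323074 phi_3 = 0.451172
  R3 <- R3 - (-1.130028/4.007342) R2 = R3 - (-0.281989) R2:  3.004419 phi_3 = -0.114148
Back-substitution:
  phi_hat_3 = -0.114148 / 3.004419 = -0.037993
  phi_hat_2 = (-2.004758 - (-1.130028)(-0.037993)) / 4.007342 = -0.510985
  phi_hat_1 = (-0.7808 - (-0.7808)(-0.510985) - (-1.858)(-0.037993)) / 4.1541 = -0.300996
So phi_hat = [-0.3010, -0.5110, -0.0380].
Therefore phi_hat_1 = -0.3010.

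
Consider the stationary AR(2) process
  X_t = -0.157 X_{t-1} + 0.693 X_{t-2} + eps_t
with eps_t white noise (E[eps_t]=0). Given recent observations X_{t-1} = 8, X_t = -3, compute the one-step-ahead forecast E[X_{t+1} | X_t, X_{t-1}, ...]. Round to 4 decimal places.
E[X_{t+1} \mid \mathcal F_t] = 6.0150

For an AR(p) model X_t = c + sum_i phi_i X_{t-i} + eps_t, the
one-step-ahead conditional mean is
  E[X_{t+1} | X_t, ...] = c + sum_i phi_i X_{t+1-i}.
Substitute known values:
  E[X_{t+1} | ...] = (-0.157) * (-3) + (0.693) * (8)
                   = 6.0150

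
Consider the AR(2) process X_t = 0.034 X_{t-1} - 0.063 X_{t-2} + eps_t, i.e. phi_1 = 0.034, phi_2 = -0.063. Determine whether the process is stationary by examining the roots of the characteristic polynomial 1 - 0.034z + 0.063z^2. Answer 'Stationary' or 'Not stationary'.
\text{Stationary}

The AR(p) characteristic polynomial is P(z) = 1 - 0.034z + 0.063z^2.
Stationarity requires all roots to lie outside the unit circle, i.e. |z| > 1 for every root.
Set 1 + (-0.034) z + (0.063) z^2 = 0, i.e. a z^2 + b z + c = 0 with a = 0.063, b = -0.034, c = 1.
Discriminant D = b^2 - 4ac = (-0.034)^2 - 4*(0.063)*1 = 0.001156 - (0.252) = -0.250844.
D < 0, so the roots are the complex-conjugate pair z = (-b +/- i sqrt(-D)) / (2a) = 0.2698 +/- 3.9749i.
For a conjugate pair |z|^2 = z * conj(z) = (product of roots) = c/a = 1/(0.063) = 15.873016, so |z| = sqrt(15.873016) = 3.9841 for both roots.
Moduli of all roots: 3.9841, 3.9841.
All moduli strictly greater than 1? Yes.
Verdict: Stationary.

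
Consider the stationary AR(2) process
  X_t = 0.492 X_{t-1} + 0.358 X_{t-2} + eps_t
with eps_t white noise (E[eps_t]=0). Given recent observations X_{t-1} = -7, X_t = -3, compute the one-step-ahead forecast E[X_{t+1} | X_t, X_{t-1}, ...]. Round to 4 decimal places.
E[X_{t+1} \mid \mathcal F_t] = -3.9820

For an AR(p) model X_t = c + sum_i phi_i X_{t-i} + eps_t, the
one-step-ahead conditional mean is
  E[X_{t+1} | X_t, ...] = c + sum_i phi_i X_{t+1-i}.
Substitute known values:
  E[X_{t+1} | ...] = (0.492) * (-3) + (0.358) * (-7)
                   = -3.9820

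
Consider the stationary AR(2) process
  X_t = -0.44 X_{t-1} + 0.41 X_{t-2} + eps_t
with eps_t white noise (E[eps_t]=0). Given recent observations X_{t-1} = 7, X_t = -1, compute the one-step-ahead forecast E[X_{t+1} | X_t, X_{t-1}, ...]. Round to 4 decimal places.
E[X_{t+1} \mid \mathcal F_t] = 3.3100

For an AR(p) model X_t = c + sum_i phi_i X_{t-i} + eps_t, the
one-step-ahead conditional mean is
  E[X_{t+1} | X_t, ...] = c + sum_i phi_i X_{t+1-i}.
Substitute known values:
  E[X_{t+1} | ...] = (-0.44) * (-1) + (0.41) * (7)
                   = 3.3100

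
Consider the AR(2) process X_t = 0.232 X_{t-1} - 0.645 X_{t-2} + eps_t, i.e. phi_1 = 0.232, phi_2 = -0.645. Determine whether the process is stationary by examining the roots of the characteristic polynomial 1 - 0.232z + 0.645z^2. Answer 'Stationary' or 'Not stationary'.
\text{Stationary}

The AR(p) characteristic polynomial is P(z) = 1 - 0.232z + 0.645z^2.
Stationarity requires all roots to lie outside the unit circle, i.e. |z| > 1 for every root.
Set 1 + (-0.232) z + (0.645) z^2 = 0, i.e. a z^2 + b z + c = 0 with a = 0.645, b = -0.232, c = 1.
Discriminant D = b^2 - 4ac = (-0.232)^2 - 4*(0.645)*1 = 0.053824 - (2.58) = -2.526176.
D < 0, so the roots are the complex-conjugate pair z = (-b +/- i sqrt(-D)) / (2a) = 0.1798 +/- 1.2321i.
For a conjugate pair |z|^2 = z * conj(z) = (product of roots) = c/a = 1/(0.645) = 1.550388, so |z| = sqrt(1.550388) = 1.2451 for both roots.
Moduli of all roots: 1.2451, 1.2451.
All moduli strictly greater than 1? Yes.
Verdict: Stationary.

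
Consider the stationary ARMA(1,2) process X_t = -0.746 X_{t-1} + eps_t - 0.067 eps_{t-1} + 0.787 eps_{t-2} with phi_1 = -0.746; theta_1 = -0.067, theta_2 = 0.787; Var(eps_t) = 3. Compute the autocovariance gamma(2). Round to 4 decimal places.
\gamma(2) = 14.0262

Multiply the model equation by X_{t-k} and take expectations. With theta_0 = psi_0 = 1 and psi_j the MA(infinity) weights, this gives
  gamma(k) - sum_i phi_i gamma(k-i) = c_k,
  c_k = sigma^2 * sum_{j=k..q} theta_j psi_{j-k}   (c_k = 0 for k > q),
using gamma(-m) = gamma(m).
psi-weights needed (psi_j = theta_j + sum_i phi_i psi_{j-i}):
  psi_1 = theta_1 + phi_1 = -0.067 + (-0.746) = -0.813
  psi_2 = theta_2 + phi_1 psi_1 = 0.787 + (-0.746)(-0.813) = 1.393498
Right-hand sides:
  c_0 = sigma^2 (1 + theta_1 psi_1 + theta_2 psi_2) = 3 * (1 + (-0.067)(-0.813) + (0.787)(1.393498)) = 3 * 2.151154 = 6.453462
  c_1 = sigma^2 (theta_1 + theta_2 psi_1) = 3 * (-0.067 + (0.787)(-0.813)) = -2.120493
  c_2 = sigma^2 theta_2 = 3 * (0.787) = 2.361
Equations for k = 0 and k = 1 (AR order 1):
  gamma(0) = phi_1 gamma(1) + c_0
  gamma(1) = phi_1 gamma(0) + c_1
Substituting the second into the first: gamma(0) (1 - phi_1^2) = c_0 + phi_1 c_1, so
  gamma(0) = (c_0 + phi_1 c_1) / (1 - phi_1^2) = (6.453462 + (-0.746)(-2.120493)) / (1 - (-0.746)^2) = 8.03535 / 0.443484 = 18.118691.
  gamma(1) = phi_1 gamma(0) + c_1 = (-0.746)(18.118691) + (-2.120493) = -15.637036.
For k = 2: gamma(2) = phi_1 gamma(1) + c_2
  = (-0.746)(-15.637036) + (2.361) = 14.026229.
Therefore gamma(2) = 14.0262 (to 4 decimal places).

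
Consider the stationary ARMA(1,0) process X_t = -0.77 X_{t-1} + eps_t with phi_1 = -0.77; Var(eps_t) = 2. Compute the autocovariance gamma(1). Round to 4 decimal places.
\gamma(1) = -3.7829

Multiply the model equation by X_{t-k} and take expectations. With theta_0 = psi_0 = 1 and psi_j the MA(infinity) weights, this gives
  gamma(k) - sum_i phi_i gamma(k-i) = c_k,
  c_k = sigma^2 * sum_{j=k..q} theta_j psi_{j-k}   (c_k = 0 for k > q),
using gamma(-m) = gamma(m).
Pure AR (q = 0): c_0 = sigma^2 = 2, c_k = 0 for k >= 1.
Equations for k = 0 and k = 1 (AR order 1):
  gamma(0) = phi_1 gamma(1) + c_0
  gamma(1) = phi_1 gamma(0) + c_1
Substituting the second into the first: gamma(0) (1 - phi_1^2) = c_0 + phi_1 c_1, so
  gamma(0) = c_0 / (1 - phi_1^2) = 2 / (1 - (-0.77)^2) = 2 / 0.4071 = 4.912798.
  gamma(1) = phi_1 gamma(0) = (-0.77)(4.912798) = -3.782854.
Therefore gamma(1) = -3.7829 (to 4 decimal places).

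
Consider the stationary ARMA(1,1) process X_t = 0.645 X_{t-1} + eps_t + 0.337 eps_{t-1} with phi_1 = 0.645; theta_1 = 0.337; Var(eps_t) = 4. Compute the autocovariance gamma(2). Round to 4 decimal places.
\gamma(2) = 5.2815

Multiply the model equation by X_{t-k} and take expectations. With theta_0 = psi_0 = 1 and psi_j the MA(infinity) weights, this gives
  gamma(k) - sum_i phi_i gamma(k-i) = c_k,
  c_k = sigma^2 * sum_{j=k..q} theta_j psi_{j-k}   (c_k = 0 for k > q),
using gamma(-m) = gamma(m).
psi-weights needed (psi_j = theta_j + sum_i phi_i psi_{j-i}):
  psi_1 = theta_1 + phi_1 = 0.337 + (0.645) = 0.982
Right-hand sides:
  c_0 = sigma^2 (1 + theta_1 psi_1) = 4 * (1 + (0.337)(0.982)) = 4 * 1.330934 = 5.323736
  c_1 = sigma^2 theta_1 = 4 * (0.337) = 1.348
  c_2 = 0
Equations for k = 0 and k = 1 (AR order 1):
  gamma(0) = phi_1 gamma(1) + c_0
  gamma(1) = phi_1 gamma(0) + c_1
Substituting the second into the first: gamma(0) (1 - phi_1^2) = c_0 + phi_1 c_1, so
  gamma(0) = (c_0 + phi_1 c_1) / (1 - phi_1^2) = (5.323736 + (0.645)(1.348)) / (1 - (0.645)^2) = 6.193196 / 0.583975 = 10.605242.
  gamma(1) = phi_1 gamma(0) + c_1 = (0.645)(10.605242) + (1.348) = 8.188381.
For k = 2 (> q): gamma(2) = phi_1 gamma(1) = (0.645)(8.188381) = 5.281506.
Therefore gamma(2) = 5.2815 (to 4 decimal places).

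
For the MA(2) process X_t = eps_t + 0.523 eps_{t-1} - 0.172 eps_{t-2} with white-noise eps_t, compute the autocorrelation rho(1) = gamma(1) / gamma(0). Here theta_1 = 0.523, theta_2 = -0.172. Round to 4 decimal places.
\rho(1) = 0.3323

For an MA(q) process with theta_0 = 1, the autocovariance is
  gamma(k) = sigma^2 * sum_{i=0..q-k} theta_i * theta_{i+k},
and rho(k) = gamma(k) / gamma(0). Sigma^2 cancels.
  numerator   = (1)*(0.523) + (0.523)*(-0.172) = 0.433044.
  denominator = (1)^2 + (0.523)^2 + (-0.172)^2 = 1.303113.
  rho(1) = 0.433044 / 1.303113 = 0.3323.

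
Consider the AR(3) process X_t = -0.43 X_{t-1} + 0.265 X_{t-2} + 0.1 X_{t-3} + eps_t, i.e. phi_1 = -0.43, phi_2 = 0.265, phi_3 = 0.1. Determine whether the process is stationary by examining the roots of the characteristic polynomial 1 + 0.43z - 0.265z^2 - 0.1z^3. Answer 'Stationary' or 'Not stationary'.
\text{Stationary}

The AR(p) characteristic polynomial is P(z) = 1 + 0.43z - 0.265z^2 - 0.1z^3.
Stationarity requires all roots to lie outside the unit circle, i.e. |z| > 1 for every root.
Degree 3: look for a simple real root z0 first, then factor out (1 - z/z0) and solve the remaining quadratic.
Testing z0 = 2: P(2) = 1 + (0.43)(2) + (-0.265)(2)^2 + (-0.1)(2)^3
  = 1 + (0.86) + (-1.06) + (-0.8) = 0.  So z_0 = 2 is a root, |z_0| = 2.
Divide out the factor (1 - 0.5 z) = (1 - z/z0) (since 1/z0 = 0.5):
  P(z) = (1 - 0.5 z)(1 + (0.93) z + (0.2) z^2)
  [check: z-coef 0.93 - (0.5) = 0.43; z^2-coef 0.2 - (0.5)(0.93) = -0.265; z^3-coef -(0.5)(0.2) = -0.1.]
Remaining roots from the quadratic factor 1 + (0.93) z + (0.2) z^2:
  Set 1 + (0.93) z + (0.2) z^2 = 0, i.e. a z^2 + b z + c = 0 with a = 0.2, b = 0.93, c = 1.
  Discriminant D = b^2 - 4ac = (0.93)^2 - 4*(0.2)*1 = 0.8649 - (0.8) = 0.0649.
  D >= 0, so the roots are real: z = (-b +/- sqrt(D)) / (2a) = (-0.93 +/- 0.254755) / (0.4).
    z_1 = (-0.93 + 0.254755) / (0.4) = -1.6881,   |z_1| = 1.6881.
    z_2 = (-0.93 - 0.254755) / (0.4) = -2.9619,   |z_2| = 2.9619.
Moduli of all roots: 2.0000, 1.6881, 2.9619.
All moduli strictly greater than 1? Yes.
Verdict: Stationary.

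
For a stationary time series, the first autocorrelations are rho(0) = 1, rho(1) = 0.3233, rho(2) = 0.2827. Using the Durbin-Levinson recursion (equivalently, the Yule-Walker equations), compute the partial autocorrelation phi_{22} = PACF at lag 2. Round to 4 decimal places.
\phi_{22} = 0.1990

The PACF at lag k is phi_{kk}, the last component of the solution
to the Yule-Walker system G_k phi = r_k where
  (G_k)_{ij} = rho(|i - j|), (r_k)_i = rho(i), i,j = 1..k.
Equivalently, Durbin-Levinson gives phi_{kk} iteratively:
  phi_{11} = rho(1)
  phi_{kk} = [rho(k) - sum_{j=1..k-1} phi_{k-1,j} rho(k-j)]
            / [1 - sum_{j=1..k-1} phi_{k-1,j} rho(j)],
  phi_{k,j} = phi_{k-1,j} - phi_{kk} phi_{k-1,k-j},  j = 1..k-1.
Step k = 1:
  phi_11 = rho(1) = 0.3233.
Step k = 2:
  phi_22 = [rho(2) - phi_11 rho(1)] / [1 - phi_11 rho(1)] = [0.2827 - (0.3233)(0.3233)] / [1 - (0.3233)(0.3233)]
         = 0.17817711 / 0.89547711 = 0.199.
Therefore phi_{22} = 0.1990.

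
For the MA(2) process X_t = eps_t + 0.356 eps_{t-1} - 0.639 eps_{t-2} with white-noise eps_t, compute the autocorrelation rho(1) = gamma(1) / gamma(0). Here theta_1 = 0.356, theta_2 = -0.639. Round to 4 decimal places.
\rho(1) = 0.0837

For an MA(q) process with theta_0 = 1, the autocovariance is
  gamma(k) = sigma^2 * sum_{i=0..q-k} theta_i * theta_{i+k},
and rho(k) = gamma(k) / gamma(0). Sigma^2 cancels.
  numerator   = (1)*(0.356) + (0.356)*(-0.639) = 0.128516.
  denominator = (1)^2 + (0.356)^2 + (-0.639)^2 = 1.535057.
  rho(1) = 0.128516 / 1.535057 = 0.0837.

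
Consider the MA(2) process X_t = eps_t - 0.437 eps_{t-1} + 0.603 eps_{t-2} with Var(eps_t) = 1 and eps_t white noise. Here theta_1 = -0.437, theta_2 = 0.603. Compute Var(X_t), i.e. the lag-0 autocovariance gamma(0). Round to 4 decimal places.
\gamma(0) = 1.5546

For an MA(q) process X_t = eps_t + sum_i theta_i eps_{t-i} with
Var(eps_t) = sigma^2, the variance is
  gamma(0) = sigma^2 * (1 + sum_i theta_i^2).
  sum_i theta_i^2 = (-0.437)^2 + (0.603)^2 = 0.190969 + 0.363609 = 0.554578.
  gamma(0) = 1 * (1 + 0.554578) = 1 * 1.554578 = 1.554578, which rounds to 1.5546.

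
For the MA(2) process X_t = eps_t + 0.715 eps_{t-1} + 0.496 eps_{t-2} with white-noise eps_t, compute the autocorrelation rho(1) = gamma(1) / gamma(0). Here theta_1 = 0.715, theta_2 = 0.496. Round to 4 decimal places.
\rho(1) = 0.6087

For an MA(q) process with theta_0 = 1, the autocovariance is
  gamma(k) = sigma^2 * sum_{i=0..q-k} theta_i * theta_{i+k},
and rho(k) = gamma(k) / gamma(0). Sigma^2 cancels.
  numerator   = (1)*(0.715) + (0.715)*(0.496) = 1.06964.
  denominator = (1)^2 + (0.715)^2 + (0.496)^2 = 1.757241.
  rho(1) = 1.06964 / 1.757241 = 0.6087.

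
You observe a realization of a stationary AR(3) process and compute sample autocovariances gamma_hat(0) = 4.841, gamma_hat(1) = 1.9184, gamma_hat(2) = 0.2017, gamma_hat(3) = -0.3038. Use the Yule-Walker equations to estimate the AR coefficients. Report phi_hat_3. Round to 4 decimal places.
\hat\phi_{3} = -0.0330

The Yule-Walker equations for an AR(p) process read, in matrix form,
  Gamma_p phi = r_p,   with   (Gamma_p)_{ij} = gamma(|i - j|),
                       (r_p)_i = gamma(i),   i,j = 1..p.
Substitute the sample gammas (Toeplitz matrix and right-hand side of size 3):
  Gamma_p = [[4.841, 1.9184, 0.2017], [1.9184, 4.841, 1.9184], [0.2017, 1.9184, 4.841]]
  r_p     = [1.9184, 0.2017, -0.3038]
Written out (R1..R3):
  (R1) 4.841 phi_1 + 1.9184 phi_2 + 0.2017 phi_3 = 1.9184
  (R2) 1.9184 phi_1 + 4.841 phi_2 + 1.9184 phi_3 = 0.2017
  (R3) 0.2017 phi_1 + 1.9184 phi_2 + 4.841 phi_3 = -0.3038
Gaussian elimination:
  R2 <- R2 - (1.9184/4.841) R1 = R2 - (0.396282) R1:  4.080773 phi_2 + 1.83847 phi_3 = -0.558527
  R3 <- R3 - (0.2017/4.841) R1 = R3 - (0.041665) R1:  1.83847 phi_2 + 4.832596 phi_3 = -0.38373
  R3 <- R3 - (1.83847/4.080773) R2 = R3 - (0.45052) R2:  4.004329 phi_3 = -0.132102
Back-substitution:
  phi_hat_3 = -0.132102 / 4.004329 = -0.03299
  phi_hat_2 = (-0.558527 - (1.83847)(-0.03299)) / 4.080773 = -0.122005
  phi_hat_1 = (1.9184 - (1.9184)(-0.122005) - (0.2017)(-0.03299)) / 4.841 = 0.446005
So phi_hat = [0.4460, -0.1220, -0.0330].
Therefore phi_hat_3 = -0.0330.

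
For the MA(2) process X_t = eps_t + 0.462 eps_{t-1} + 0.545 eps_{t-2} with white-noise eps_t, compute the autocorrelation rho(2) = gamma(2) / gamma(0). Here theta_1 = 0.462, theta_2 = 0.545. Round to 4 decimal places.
\rho(2) = 0.3608

For an MA(q) process with theta_0 = 1, the autocovariance is
  gamma(k) = sigma^2 * sum_{i=0..q-k} theta_i * theta_{i+k},
and rho(k) = gamma(k) / gamma(0). Sigma^2 cancels.
  numerator   = (1)*(0.545) = 0.545.
  denominator = (1)^2 + (0.462)^2 + (0.545)^2 = 1.510469.
  rho(2) = 0.545 / 1.510469 = 0.3608.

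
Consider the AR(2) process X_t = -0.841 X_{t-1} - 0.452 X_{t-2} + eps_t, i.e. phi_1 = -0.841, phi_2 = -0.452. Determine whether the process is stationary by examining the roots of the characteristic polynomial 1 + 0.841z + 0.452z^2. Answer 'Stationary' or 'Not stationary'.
\text{Stationary}

The AR(p) characteristic polynomial is P(z) = 1 + 0.841z + 0.452z^2.
Stationarity requires all roots to lie outside the unit circle, i.e. |z| > 1 for every root.
Set 1 + (0.841) z + (0.452) z^2 = 0, i.e. a z^2 + b z + c = 0 with a = 0.452, b = 0.841, c = 1.
Discriminant D = b^2 - 4ac = (0.841)^2 - 4*(0.452)*1 = 0.707281 - (1.808) = -1.100719.
D < 0, so the roots are the complex-conjugate pair z = (-b +/- i sqrt(-D)) / (2a) = -0.9303 +/- 1.1606i.
For a conjugate pair |z|^2 = z * conj(z) = (product of roots) = c/a = 1/(0.452) = 2.212389, so |z| = sqrt(2.212389) = 1.4874 for both roots.
Moduli of all roots: 1.4874, 1.4874.
All moduli strictly greater than 1? Yes.
Verdict: Stationary.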